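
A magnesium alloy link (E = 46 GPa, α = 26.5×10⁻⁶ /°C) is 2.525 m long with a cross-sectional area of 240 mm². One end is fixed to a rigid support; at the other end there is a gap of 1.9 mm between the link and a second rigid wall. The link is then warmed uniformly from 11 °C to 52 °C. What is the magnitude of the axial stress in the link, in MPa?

If the wall were absent the link would grow by αΔT L = 26.5×10⁻⁶ × 41 × 2525 = 2.743 mm.
The gap closes (δ_free > 1.9 mm) and the wall then resists a further 2.743 − 1.9 = 0.8434 mm of expansion.
Compatibility: PL/(AE) = 0.8434 mm, so σ = P/A = E × (0.8434/2525) = 15.37 MPa.

σ ≈ 15.4 MPa (compressive)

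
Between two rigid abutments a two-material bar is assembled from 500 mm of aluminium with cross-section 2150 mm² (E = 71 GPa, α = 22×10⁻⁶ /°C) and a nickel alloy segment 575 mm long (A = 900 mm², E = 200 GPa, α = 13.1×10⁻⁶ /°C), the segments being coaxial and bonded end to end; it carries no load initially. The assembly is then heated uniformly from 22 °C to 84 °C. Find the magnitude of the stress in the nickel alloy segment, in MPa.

σ ≈ 197 MPa (compressive)

Free thermal expansion of the whole bar: Σ αᵢΔT Lᵢ = 22×10⁻⁶×62×500 + 13.1×10⁻⁶×62×575 = 1.149 mm.
The rigid supports impose zero overall length change; the single axial force P common to all segments must satisfy P Σ Lᵢ/(AᵢEᵢ) = δ_free.
Σ Lᵢ/(AᵢEᵢ) = 500/(2150×71×10³) + 575/(900×200×10³) = 6.47×10⁻⁶ mm/N.
P = 1.149 / 6.47×10⁻⁶ = 177600 N = 177.6 kN, compressive.
σ_{nickel alloy} = P / A = 177600 / 900 = 197.3 MPa.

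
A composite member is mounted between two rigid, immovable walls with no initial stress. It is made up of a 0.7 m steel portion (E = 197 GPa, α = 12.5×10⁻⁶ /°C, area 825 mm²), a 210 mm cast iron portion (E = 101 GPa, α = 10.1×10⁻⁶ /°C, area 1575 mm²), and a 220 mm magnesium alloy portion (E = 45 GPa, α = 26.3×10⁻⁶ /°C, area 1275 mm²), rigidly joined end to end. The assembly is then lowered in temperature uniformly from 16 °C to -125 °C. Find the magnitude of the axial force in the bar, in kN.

Free thermal contraction of the whole bar: Σ αᵢΔT Lᵢ = 12.5×10⁻⁶×141×700 + 10.1×10⁻⁶×141×210 + 26.3×10⁻⁶×141×220 = 2.349 mm.
The walls prevent any net length change, so an axial force P (same in every segment) develops. Compatibility: P · Σ Lᵢ/(AᵢEᵢ) = δ_free.
Σ Lᵢ/(AᵢEᵢ) = 700/(825×197×10³) + 210/(1575×101×10³) + 220/(1275×45×10³) = 9.462×10⁻⁶ mm/N.
Hence P = δ_free / Σ(L/AE) = 2.349/9.462×10⁻⁶ = 248.2 kN (tensile).

P ≈ 248 kN (tensile)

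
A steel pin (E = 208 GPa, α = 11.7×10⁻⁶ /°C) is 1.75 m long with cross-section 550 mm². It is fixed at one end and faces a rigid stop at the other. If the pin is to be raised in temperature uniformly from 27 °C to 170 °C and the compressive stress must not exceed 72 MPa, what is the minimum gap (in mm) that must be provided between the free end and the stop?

With no wall the pin would lengthen by αΔT L = 11.7×10⁻⁶ × 143 × 1750 = 2.928 mm.
A stress of 72 MPa corresponds to the wall pushing the pin back by σL/E = 72×1750/(208×10³) = 0.6058 mm.
So the gap has to take up the difference, g_min = δ_free − σL/E = 2.928 − 0.6058 = 2.322 mm.

g ≈ 2.32 mm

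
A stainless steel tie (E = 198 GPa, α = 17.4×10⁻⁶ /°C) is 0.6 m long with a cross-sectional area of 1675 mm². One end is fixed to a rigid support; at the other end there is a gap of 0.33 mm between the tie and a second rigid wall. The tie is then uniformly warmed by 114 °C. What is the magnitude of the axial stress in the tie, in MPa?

σ ≈ 284 MPa (compressive)

Free thermal elongation = αΔT L = 17.4×10⁻⁶ × 114 × 600 = 1.19 mm.
After closing the 0.33 mm clearance, 1.19 − 0.33 = 0.8602 mm of expansion remains to be suppressed by the wall.
So σ = E(δ_free − g)/L = 198×10³ × 0.8602/600 = 283.9 MPa.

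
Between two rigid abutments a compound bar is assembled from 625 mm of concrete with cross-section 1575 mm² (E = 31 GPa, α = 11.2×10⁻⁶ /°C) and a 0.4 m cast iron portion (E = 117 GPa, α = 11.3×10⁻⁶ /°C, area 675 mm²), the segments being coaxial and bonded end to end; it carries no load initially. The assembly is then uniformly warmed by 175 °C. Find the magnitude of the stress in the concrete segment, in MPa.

Free thermal expansion of the whole bar: Σ αᵢΔT Lᵢ = 11.2×10⁻⁶×175×625 + 11.3×10⁻⁶×175×400 = 2.016 mm.
The rigid supports impose zero overall length change; the single axial force P common to all segments must satisfy P Σ Lᵢ/(AᵢEᵢ) = δ_free.
Σ Lᵢ/(AᵢEᵢ) = 625/(1575×31×10³) + 400/(675×117×10³) = 1.787×10⁻⁵ mm/N.
Hence P = δ_free / Σ(L/AE) = 2.016/1.787×10⁻⁵ = 112.8 kN (compressive).
σ_{concrete} = P / A = 112800 / 1575 = 71.65 MPa.

σ ≈ 71.6 MPa (compressive)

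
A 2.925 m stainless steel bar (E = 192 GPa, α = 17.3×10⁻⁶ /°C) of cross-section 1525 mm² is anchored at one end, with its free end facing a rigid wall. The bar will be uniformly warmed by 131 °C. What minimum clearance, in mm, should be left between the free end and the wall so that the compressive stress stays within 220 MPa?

With no wall the bar would lengthen by αΔT L = 17.3×10⁻⁶ × 131 × 2925 = 6.629 mm.
A stress of 220 MPa corresponds to the wall pushing the bar back by σL/E = 220×2925/(192×10³) = 3.352 mm.
So the gap has to take up the difference, g_min = δ_free − σL/E = 6.629 − 3.352 = 3.277 mm.

g ≈ 3.28 mm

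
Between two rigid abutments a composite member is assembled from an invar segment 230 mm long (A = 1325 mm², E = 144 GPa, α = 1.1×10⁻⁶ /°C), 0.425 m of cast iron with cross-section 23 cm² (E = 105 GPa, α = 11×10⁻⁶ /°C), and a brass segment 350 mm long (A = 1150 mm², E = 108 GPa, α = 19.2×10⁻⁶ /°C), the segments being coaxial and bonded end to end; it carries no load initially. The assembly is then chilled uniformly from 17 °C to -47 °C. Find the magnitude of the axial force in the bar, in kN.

P ≈ 129 kN (tensile)

If the supports were absent, the total length change would be Σ αᵢΔT Lᵢ = 1.1×10⁻⁶×64×230 + 11×10⁻⁶×64×425 + 19.2×10⁻⁶×64×350 = 0.7455 mm.
The rigid supports impose zero overall length change; the single axial force P common to all segments must satisfy P Σ Lᵢ/(AᵢEᵢ) = δ_free.
The series flexibility is Σ Lᵢ/(AᵢEᵢ) = 230/(1325×144×10³) + 425/(2300×105×10³) + 350/(1150×108×10³) = 5.783×10⁻⁶ mm/N.
Hence P = δ_free / Σ(L/AE) = 0.7455/5.783×10⁻⁶ = 128.9 kN (tensile).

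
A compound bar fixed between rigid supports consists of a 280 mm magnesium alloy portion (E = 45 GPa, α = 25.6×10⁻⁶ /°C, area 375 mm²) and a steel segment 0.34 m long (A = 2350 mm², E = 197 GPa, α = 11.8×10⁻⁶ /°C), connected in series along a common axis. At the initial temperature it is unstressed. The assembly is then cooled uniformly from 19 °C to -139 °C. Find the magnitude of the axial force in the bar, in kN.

P ≈ 102 kN (tensile)

Free thermal contraction of the whole bar: Σ αᵢΔT Lᵢ = 25.6×10⁻⁶×158×280 + 11.8×10⁻⁶×158×340 = 1.766 mm.
The walls prevent any net length change, so an axial force P (same in every segment) develops. Compatibility: P · Σ Lᵢ/(AᵢEᵢ) = δ_free.
The series flexibility is Σ Lᵢ/(AᵢEᵢ) = 280/(375×45×10³) + 340/(2350×197×10³) = 1.733×10⁻⁵ mm/N.
So P = 1.766 / 1.733×10⁻⁵ = 101.9 kN, tensile.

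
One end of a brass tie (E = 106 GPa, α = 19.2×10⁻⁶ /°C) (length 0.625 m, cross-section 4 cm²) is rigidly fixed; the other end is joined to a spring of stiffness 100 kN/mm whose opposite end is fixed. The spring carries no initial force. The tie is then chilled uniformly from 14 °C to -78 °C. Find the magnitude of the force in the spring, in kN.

The unrestrained thermal change is αΔT L = 19.2×10⁻⁶ × 92 × 625 = 1.104 mm.
With a force P in the spring, the elastic change of the tie is PL/(AE) and that of the spring is P/k; compatibility requires their sum to equal δ_free.
P [ L/(AE) + 1/k ] = δ_free → P [ 625/(400×106×10³) + 1/(100×10³) ] = 1.104.
P = 1.104 / 2.474×10⁻⁵ = 44620 N.

P ≈ 44.6 kN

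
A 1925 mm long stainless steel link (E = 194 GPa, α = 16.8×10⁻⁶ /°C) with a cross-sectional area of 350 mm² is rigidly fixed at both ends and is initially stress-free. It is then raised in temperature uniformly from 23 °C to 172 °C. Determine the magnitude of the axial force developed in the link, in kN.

With zero net strain, σ = E·αΔT = 194 GPa × 16.8×10⁻⁶ × 149 = 485.6 MPa.
Then P = σA = 485.6 × 350 mm² = 170 kN, compressive.

P ≈ 170 kN (compressive)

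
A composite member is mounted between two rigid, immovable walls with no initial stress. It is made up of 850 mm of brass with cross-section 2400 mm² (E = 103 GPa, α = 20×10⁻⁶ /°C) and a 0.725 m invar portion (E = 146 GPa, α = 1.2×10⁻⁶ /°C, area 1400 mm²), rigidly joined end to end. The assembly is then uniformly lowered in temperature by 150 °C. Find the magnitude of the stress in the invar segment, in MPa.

If the supports were absent, the total length change would be Σ αᵢΔT Lᵢ = 20×10⁻⁶×150×850 + 1.2×10⁻⁶×150×725 = 2.68 mm.
Since the ends are fixed, an axial force P builds up, equal in every segment, with P · Σ Lᵢ/(AᵢEᵢ) = δ_free.
The series flexibility is Σ Lᵢ/(AᵢEᵢ) = 850/(2400×103×10³) + 725/(1400×146×10³) = 6.985×10⁻⁶ mm/N.
So P = 2.68 / 6.985×10⁻⁶ = 383.7 kN, tensile.
σ_{invar} = P / A = 383700 / 1400 = 274.1 MPa.

σ ≈ 274 MPa (tensile)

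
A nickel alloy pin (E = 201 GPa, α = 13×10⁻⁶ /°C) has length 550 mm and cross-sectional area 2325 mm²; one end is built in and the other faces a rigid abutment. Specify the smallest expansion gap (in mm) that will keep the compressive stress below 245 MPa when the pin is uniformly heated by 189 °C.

Free expansion if unrestrained: δ_free = αΔT L = 13×10⁻⁶ × 189 × 550 = 1.351 mm.
At the allowable stress the elastic shortening the wall may impose is σL/E = 245 × 550 / (201×10³) = 0.6704 mm.
So the gap has to take up the difference, g_min = δ_free − σL/E = 1.351 − 0.6704 = 0.681 mm.

g ≈ 0.681 mm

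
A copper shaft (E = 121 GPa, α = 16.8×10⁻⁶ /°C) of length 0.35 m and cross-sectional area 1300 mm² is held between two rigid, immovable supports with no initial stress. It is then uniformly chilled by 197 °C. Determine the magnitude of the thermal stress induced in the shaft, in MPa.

Because both ends are immovable the net strain is zero, and the suppressed thermal strain is αΔT = 16.8×10⁻⁶ × 197 = 3309.6×10⁻⁶.
σ = EαΔT = 121×10³ × 16.8×10⁻⁶ × 197 = 400.5 MPa (tensile; the shaft is trying to contract).

σ ≈ 400 MPa (tensile)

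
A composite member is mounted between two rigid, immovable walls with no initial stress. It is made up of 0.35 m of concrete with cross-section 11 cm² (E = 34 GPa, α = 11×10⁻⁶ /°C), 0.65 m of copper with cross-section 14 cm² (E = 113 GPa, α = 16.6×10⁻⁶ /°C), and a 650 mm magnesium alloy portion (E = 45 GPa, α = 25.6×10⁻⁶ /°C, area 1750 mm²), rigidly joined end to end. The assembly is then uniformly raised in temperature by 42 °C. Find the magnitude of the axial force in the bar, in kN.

If the supports were absent, the total length change would be Σ αᵢΔT Lᵢ = 11×10⁻⁶×42×350 + 16.6×10⁻⁶×42×650 + 25.6×10⁻⁶×42×650 = 1.314 mm.
The walls prevent any net length change, so an axial force P (same in every segment) develops. Compatibility: P · Σ Lᵢ/(AᵢEᵢ) = δ_free.
Σ Lᵢ/(AᵢEᵢ) = 350/(1100×34×10³) + 650/(1400×113×10³) + 650/(1750×45×10³) = 2.172×10⁻⁵ mm/N.
So P = 1.314 / 2.172×10⁻⁵ = 60.48 kN, compressive.

P ≈ 60.5 kN (compressive)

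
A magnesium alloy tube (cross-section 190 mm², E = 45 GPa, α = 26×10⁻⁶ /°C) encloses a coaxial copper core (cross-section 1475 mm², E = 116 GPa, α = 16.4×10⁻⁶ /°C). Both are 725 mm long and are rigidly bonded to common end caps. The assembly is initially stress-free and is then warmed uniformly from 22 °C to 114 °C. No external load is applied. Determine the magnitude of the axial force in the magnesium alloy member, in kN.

P ≈ 7.19 kN (compressive in the magnesium alloy)

Equilibrium of a rigid end plate with no external load gives equal and opposite internal forces ±P in the two members. Since α_{magnesium alloy} > α_{copper}, heating drives the magnesium alloy into compression and the copper into tension.
Equating the net (thermal + elastic) strains gives |α₁ − α₂|·ΔT = P·[1/(A₁E₁) + 1/(A₂E₂)].
|α₁ − α₂|·ΔT = 9.6×10⁻⁶ × 92 = 0.0008832.
1/(A₁E₁) + 1/(A₂E₂) = 1/(190×45×10³) + 1/(1475×116×10³) = 1.228×10⁻⁷ N⁻¹.
So P = 0.0008832 / 1.228×10⁻⁷ = 7.192 kN.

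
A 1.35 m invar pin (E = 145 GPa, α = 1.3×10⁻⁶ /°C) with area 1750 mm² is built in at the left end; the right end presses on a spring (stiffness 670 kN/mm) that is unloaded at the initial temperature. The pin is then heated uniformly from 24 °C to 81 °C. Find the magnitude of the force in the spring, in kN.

P ≈ 14.7 kN

The unrestrained thermal change is αΔT L = 1.3×10⁻⁶ × 57 × 1350 = 0.1 mm.
With a force P in the spring, the elastic change of the pin is PL/(AE) and that of the spring is P/k; compatibility requires their sum to equal δ_free.
P [ L/(AE) + 1/k ] = δ_free → P [ 1350/(1750×145×10³) + 1/(670×10³) ] = 0.1.
P = 0.1 / 6.813×10⁻⁶ = 14680 N.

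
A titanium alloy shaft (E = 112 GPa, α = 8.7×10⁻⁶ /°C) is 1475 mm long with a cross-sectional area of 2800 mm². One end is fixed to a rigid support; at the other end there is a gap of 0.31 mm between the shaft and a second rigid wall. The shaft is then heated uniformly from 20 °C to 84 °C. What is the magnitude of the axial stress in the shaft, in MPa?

Free thermal elongation = αΔT L = 8.7×10⁻⁶ × 64 × 1475 = 0.8213 mm.
This exceeds the 0.31 mm gap, so the wall pushes back. The portion of expansion that must be recovered elastically is δ_free − gap = 0.8213 − 0.31 = 0.5113 mm.
That suppressed elongation corresponds to σ = E·Δ/L = 112×10³ × 0.5113/1475 = 38.82 MPa.

σ ≈ 38.8 MPa (compressive)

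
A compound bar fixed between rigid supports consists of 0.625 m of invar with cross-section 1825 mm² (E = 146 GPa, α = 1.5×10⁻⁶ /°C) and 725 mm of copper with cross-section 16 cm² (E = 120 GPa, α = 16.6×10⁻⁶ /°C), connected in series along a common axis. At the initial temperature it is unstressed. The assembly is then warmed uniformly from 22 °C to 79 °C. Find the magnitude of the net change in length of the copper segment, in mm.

|ΔL| ≈ 0.23 mm

If the supports were absent, the total length change would be Σ αᵢΔT Lᵢ = 1.5×10⁻⁶×57×625 + 16.6×10⁻⁶×57×725 = 0.7394 mm.
The rigid supports impose zero overall length change; the single axial force P common to all segments must satisfy P Σ Lᵢ/(AᵢEᵢ) = δ_free.
The series flexibility is Σ Lᵢ/(AᵢEᵢ) = 625/(1825×146×10³) + 725/(1600×120×10³) = 6.122×10⁻⁶ mm/N.
Hence P = δ_free / Σ(L/AE) = 0.7394/6.122×10⁻⁶ = 120.8 kN (compressive).
For the copper segment, free thermal change = 16.6×10⁻⁶×57×725 = 0.686 mm and elastic change from P = 120800×725/(1600×120×10³) = 0.4561 mm; these oppose, so the net change is 0.23 mm (segment lengthens).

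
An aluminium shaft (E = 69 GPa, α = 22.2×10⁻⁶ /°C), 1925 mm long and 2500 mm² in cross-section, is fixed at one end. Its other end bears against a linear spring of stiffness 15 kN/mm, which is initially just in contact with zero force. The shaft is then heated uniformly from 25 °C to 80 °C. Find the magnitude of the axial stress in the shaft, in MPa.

If the spring were absent the shaft would lengthen by αΔT L = 22.2×10⁻⁶ × 55 × 1925 = 2.35 mm.
Let P be the compressive force at the spring. The shaft shortens elastically by PL/(AE) and the spring compresses by P/k; together these equal δ_free.
So P = δ_free / [L/(AE) + 1/k] = 2.35 / [ 1925/(2500×69×10³) + 1/(15×10³) ].
P = 2.35 / 7.783×10⁻⁵ = 30200 N.
σ = P/A = 30200/2500 = 12.08 MPa.

σ ≈ 12.1 MPa (compressive)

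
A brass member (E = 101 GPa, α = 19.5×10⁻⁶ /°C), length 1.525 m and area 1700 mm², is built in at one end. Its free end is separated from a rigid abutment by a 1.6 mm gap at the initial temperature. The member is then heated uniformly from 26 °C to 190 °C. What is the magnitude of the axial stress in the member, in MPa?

σ ≈ 217 MPa (compressive)

Unrestrained expansion: δ_free = αΔT L = 19.5×10⁻⁶ × 164 × 1525 = 4.877 mm.
This exceeds the 1.6 mm gap, so the wall pushes back. The portion of expansion that must be recovered elastically is δ_free − gap = 4.877 − 1.6 = 3.277 mm.
Compatibility: PL/(AE) = 3.277 mm, so σ = P/A = E × (3.277/1525) = 217 MPa.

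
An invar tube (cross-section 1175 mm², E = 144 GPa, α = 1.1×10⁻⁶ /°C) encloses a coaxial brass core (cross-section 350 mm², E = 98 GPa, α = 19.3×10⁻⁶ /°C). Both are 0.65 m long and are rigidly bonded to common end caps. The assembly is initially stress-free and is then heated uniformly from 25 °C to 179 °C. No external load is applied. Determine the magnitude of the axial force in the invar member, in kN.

P ≈ 79.9 kN (tensile in the invar)

The brass has the larger α, so on heating it would change length more than the invar if both were free. The rigid plates force a common final length, so the brass is put into compression and the invar into tension, with equal and opposite forces P (no external load).
Compatibility of the two members (thermal + elastic change equal): (α₁ − α₂)ΔT = P·[1/(A₁E₁) + 1/(A₂E₂)].
|α₁ − α₂|·ΔT = 18.2×10⁻⁶ × 154 = 0.002803.
1/(A₁E₁) + 1/(A₂E₂) = 1/(1175×144×10³) + 1/(350×98×10³) = 3.506×10⁻⁸ N⁻¹.
P = 0.002803 / 3.506×10⁻⁸ = 79930 N = 79.93 kN.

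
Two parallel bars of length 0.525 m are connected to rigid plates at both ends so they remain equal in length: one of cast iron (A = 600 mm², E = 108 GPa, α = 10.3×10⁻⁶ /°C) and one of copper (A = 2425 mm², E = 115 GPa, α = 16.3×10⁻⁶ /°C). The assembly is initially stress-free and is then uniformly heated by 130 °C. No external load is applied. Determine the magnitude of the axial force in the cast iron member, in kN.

P ≈ 41 kN (tensile in the cast iron)

Both members must finish at the same length. With the larger α, the copper tends to over-expand; the plates restrain it, putting the copper in compression and the cast iron in tension. With no external load the two internal forces are equal and opposite, magnitude P.
Setting the final lengths equal and cancelling L: (α₁ − α₂)ΔT = P/(A₁E₁) + P/(A₂E₂).
|α₁ − α₂|·ΔT = 6×10⁻⁶ × 130 = 0.00078.
1/(A₁E₁) + 1/(A₂E₂) = 1/(600×108×10³) + 1/(2425×115×10³) = 1.902×10⁻⁸ N⁻¹.
So P = 0.00078 / 1.902×10⁻⁸ = 41.01 kN.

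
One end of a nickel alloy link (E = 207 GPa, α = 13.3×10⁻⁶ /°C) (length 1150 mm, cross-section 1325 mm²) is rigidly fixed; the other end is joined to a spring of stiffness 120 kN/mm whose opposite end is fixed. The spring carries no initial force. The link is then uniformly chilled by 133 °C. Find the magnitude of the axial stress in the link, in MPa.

Free thermal contraction: δ_free = αΔT L = 13.3×10⁻⁶ × 133 × 1150 = 2.034 mm.
Let P be the tensile force in the spring. The link extends elastically by PL/(AE) and the spring stretches by P/k; together these equal δ_free.
So P = δ_free / [L/(AE) + 1/k] = 2.034 / [ 1150/(1325×207×10³) + 1/(120×10³) ].
P = 2.034 / 1.253×10⁻⁵ = 162400 N.
σ = P/A = 162400/1325 = 122.6 MPa.

σ ≈ 123 MPa (tensile)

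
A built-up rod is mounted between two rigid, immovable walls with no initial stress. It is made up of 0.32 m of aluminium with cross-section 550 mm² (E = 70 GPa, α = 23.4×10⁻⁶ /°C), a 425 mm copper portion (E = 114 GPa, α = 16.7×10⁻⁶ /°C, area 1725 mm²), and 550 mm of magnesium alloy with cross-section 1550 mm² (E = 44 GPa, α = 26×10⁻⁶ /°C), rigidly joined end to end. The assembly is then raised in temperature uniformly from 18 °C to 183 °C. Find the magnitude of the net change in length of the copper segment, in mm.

Free thermal expansion of the whole bar: Σ αᵢΔT Lᵢ = 23.4×10⁻⁶×165×320 + 16.7×10⁻⁶×165×425 + 26×10⁻⁶×165×550 = 4.766 mm.
The rigid supports impose zero overall length change; the single axial force P common to all segments must satisfy P Σ Lᵢ/(AᵢEᵢ) = δ_free.
The series flexibility is Σ Lᵢ/(AᵢEᵢ) = 320/(550×70×10³) + 425/(1725×114×10³) + 550/(1550×44×10³) = 1.854×10⁻⁵ mm/N.
P = 4.766 / 1.854×10⁻⁵ = 257100 N = 257.1 kN, compressive.
For the copper segment, free thermal change = 16.7×10⁻⁶×165×425 = 1.171 mm and elastic change from P = 257100×425/(1725×114×10³) = 0.5557 mm; these oppose, so the net change is 0.615 mm (segment lengthens).

|ΔL| ≈ 0.615 mm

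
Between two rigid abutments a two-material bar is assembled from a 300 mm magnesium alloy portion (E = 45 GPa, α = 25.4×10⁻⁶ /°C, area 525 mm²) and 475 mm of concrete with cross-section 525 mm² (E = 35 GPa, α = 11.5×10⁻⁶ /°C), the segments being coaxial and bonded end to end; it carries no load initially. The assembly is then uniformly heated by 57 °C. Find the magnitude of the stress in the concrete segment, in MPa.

σ ≈ 36.8 MPa (compressive)

If the supports were absent, the total length change would be Σ αᵢΔT Lᵢ = 25.4×10⁻⁶×57×300 + 11.5×10⁻⁶×57×475 = 0.7457 mm.
Since the ends are fixed, an axial force P builds up, equal in every segment, with P · Σ Lᵢ/(AᵢEᵢ) = δ_free.
The series flexibility is Σ Lᵢ/(AᵢEᵢ) = 300/(525×45×10³) + 475/(525×35×10³) = 3.855×10⁻⁵ mm/N.
P = 0.7457 / 3.855×10⁻⁵ = 19340 N = 19.34 kN, compressive.
σ_{concrete} = P / A = 19340 / 525 = 36.85 MPa.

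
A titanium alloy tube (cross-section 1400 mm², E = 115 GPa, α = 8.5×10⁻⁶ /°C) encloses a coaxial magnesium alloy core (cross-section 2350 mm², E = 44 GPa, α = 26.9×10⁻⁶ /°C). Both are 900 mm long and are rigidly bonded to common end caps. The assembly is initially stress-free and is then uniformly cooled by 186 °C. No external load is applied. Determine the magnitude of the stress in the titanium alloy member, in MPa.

Both members must finish at the same length. With the larger α, the magnesium alloy tends to over-contract; the plates restrain it, putting the magnesium alloy in tension and the titanium alloy in compression. With no external load the two internal forces are equal and opposite, magnitude P.
Compatibility of the two members (thermal + elastic change equal): (α₁ − α₂)ΔT = P·[1/(A₁E₁) + 1/(A₂E₂)].
|α₁ − α₂|·ΔT = 18.4×10⁻⁶ × 186 = 0.003422.
1/(A₁E₁) + 1/(A₂E₂) = 1/(1400×115×10³) + 1/(2350×44×10³) = 1.588×10⁻⁸ N⁻¹.
P = 0.003422 / 1.588×10⁻⁸ = 215500 N = 215.5 kN.
σ_{titanium alloy} = P/A₁ = 215500/1400 = 153.9 MPa, compressive.

σ ≈ 154 MPa (compressive)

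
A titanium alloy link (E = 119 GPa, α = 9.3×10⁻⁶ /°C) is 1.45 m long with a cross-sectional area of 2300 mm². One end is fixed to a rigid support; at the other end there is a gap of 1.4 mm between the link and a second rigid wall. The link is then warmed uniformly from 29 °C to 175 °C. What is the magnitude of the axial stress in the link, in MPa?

Free thermal elongation = αΔT L = 9.3×10⁻⁶ × 146 × 1450 = 1.969 mm.
This exceeds the 1.4 mm gap, so the wall pushes back. The portion of expansion that must be recovered elastically is δ_free − gap = 1.969 − 1.4 = 0.5688 mm.
Compatibility: PL/(AE) = 0.5688 mm, so σ = P/A = E × (0.5688/1450) = 46.68 MPa.

σ ≈ 46.7 MPa (compressive)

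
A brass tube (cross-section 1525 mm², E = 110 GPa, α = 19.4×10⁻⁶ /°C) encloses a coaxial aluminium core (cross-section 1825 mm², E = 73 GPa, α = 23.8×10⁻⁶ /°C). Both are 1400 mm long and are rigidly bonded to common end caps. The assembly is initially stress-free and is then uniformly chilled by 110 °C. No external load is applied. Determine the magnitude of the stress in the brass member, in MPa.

The aluminium has the larger α, so on cooling it would change length more than the brass if both were free. The rigid plates force a common final length, so the aluminium is put into tension and the brass into compression, with equal and opposite forces P (no external load).
Compatibility of the two members (thermal + elastic change equal): (α₁ − α₂)ΔT = P·[1/(A₁E₁) + 1/(A₂E₂)].
|α₁ − α₂|·ΔT = 4.4×10⁻⁶ × 110 = 0.000484.
1/(A₁E₁) + 1/(A₂E₂) = 1/(1525×110×10³) + 1/(1825×73×10³) = 1.347×10⁻⁸ N⁻¹.
P = 0.000484 / 1.347×10⁻⁸ = 35940 N = 35.94 kN.
σ_{brass} = P/A₁ = 35940/1525 = 23.57 MPa, compressive.

σ ≈ 23.6 MPa (compressive)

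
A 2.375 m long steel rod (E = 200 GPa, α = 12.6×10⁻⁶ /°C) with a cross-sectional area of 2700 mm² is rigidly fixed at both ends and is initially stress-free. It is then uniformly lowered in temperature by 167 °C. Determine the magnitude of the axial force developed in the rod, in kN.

The ends cannot move, so σ = EαΔT = 200×10³ × 12.6×10⁻⁶ × 167 = 420.8 MPa.
Then P = σA = 420.8 × 2700 mm² = 1136 kN, tensile.

P ≈ 1140 kN (tensile)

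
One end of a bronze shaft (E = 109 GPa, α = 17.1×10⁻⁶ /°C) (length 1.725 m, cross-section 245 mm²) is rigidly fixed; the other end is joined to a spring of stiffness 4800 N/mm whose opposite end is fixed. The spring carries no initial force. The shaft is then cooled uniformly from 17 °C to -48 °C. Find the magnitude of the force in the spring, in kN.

P ≈ 7.03 kN

Free thermal contraction: δ_free = αΔT L = 17.1×10⁻⁶ × 65 × 1725 = 1.917 mm.
With a force P in the spring, the elastic change of the shaft is PL/(AE) and that of the spring is P/k; compatibility requires their sum to equal δ_free.
P [ L/(AE) + 1/k ] = δ_free → P [ 1725/(245×109×10³) + 1/(4800) ] = 1.917.
P = 1.917 / 0.0002729 = 7025 N.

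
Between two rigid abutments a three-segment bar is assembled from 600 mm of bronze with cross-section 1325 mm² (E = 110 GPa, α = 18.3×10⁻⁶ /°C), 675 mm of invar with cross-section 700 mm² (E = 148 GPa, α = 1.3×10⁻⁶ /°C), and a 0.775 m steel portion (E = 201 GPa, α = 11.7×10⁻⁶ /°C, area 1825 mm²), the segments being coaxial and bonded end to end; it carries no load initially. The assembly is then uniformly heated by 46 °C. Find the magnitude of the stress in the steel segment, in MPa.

σ ≈ 41.4 MPa (compressive)

With the walls removed the bar would change length by δ_free = Σ αᵢΔT Lᵢ = 18.3×10⁻⁶×46×600 + 1.3×10⁻⁶×46×675 + 11.7×10⁻⁶×46×775 = 0.9626 mm.
The walls prevent any net length change, so an axial force P (same in every segment) develops. Compatibility: P · Σ Lᵢ/(AᵢEᵢ) = δ_free.
The series flexibility is Σ Lᵢ/(AᵢEᵢ) = 600/(1325×110×10³) + 675/(700×148×10³) + 775/(1825×201×10³) = 1.274×10⁻⁵ mm/N.
So P = 0.9626 / 1.274×10⁻⁵ = 75.52 kN, compressive.
σ_{steel} = P / A = 75520 / 1825 = 41.38 MPa.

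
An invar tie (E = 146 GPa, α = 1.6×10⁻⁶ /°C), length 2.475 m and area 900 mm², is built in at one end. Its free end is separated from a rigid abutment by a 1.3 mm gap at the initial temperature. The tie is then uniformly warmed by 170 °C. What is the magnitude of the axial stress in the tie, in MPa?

Free thermal elongation = αΔT L = 1.6×10⁻⁶ × 170 × 2475 = 0.6732 mm.
This is smaller than the 1.3 mm clearance, so the tie expands freely without reaching the stop — the stress is zero.

σ ≈ 0 MPa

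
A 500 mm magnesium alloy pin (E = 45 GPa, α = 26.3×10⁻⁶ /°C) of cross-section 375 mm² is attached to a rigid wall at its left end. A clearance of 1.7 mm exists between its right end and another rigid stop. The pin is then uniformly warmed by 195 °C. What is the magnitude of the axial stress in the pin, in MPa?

σ ≈ 77.8 MPa (compressive)

Unrestrained expansion: δ_free = αΔT L = 26.3×10⁻⁶ × 195 × 500 = 2.564 mm.
The gap closes (δ_free > 1.7 mm) and the wall then resists a further 2.564 − 1.7 = 0.8642 mm of expansion.
So σ = E(δ_free − g)/L = 45×10³ × 0.8642/500 = 77.78 MPa.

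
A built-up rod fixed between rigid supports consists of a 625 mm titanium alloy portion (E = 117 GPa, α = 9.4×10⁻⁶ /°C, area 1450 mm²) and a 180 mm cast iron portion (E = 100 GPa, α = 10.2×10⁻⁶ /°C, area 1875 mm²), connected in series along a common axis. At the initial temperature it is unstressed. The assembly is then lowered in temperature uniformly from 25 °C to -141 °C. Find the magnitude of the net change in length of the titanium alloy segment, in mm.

|ΔL| ≈ 0.0402 mm

Free thermal contraction of the whole bar: Σ αᵢΔT Lᵢ = 9.4×10⁻⁶×166×625 + 10.2×10⁻⁶×166×180 = 1.28 mm.
The walls prevent any net length change, so an axial force P (same in every segment) develops. Compatibility: P · Σ Lᵢ/(AᵢEᵢ) = δ_free.
Σ Lᵢ/(AᵢEᵢ) = 625/(1450×117×10³) + 180/(1875×100×10³) = 4.644×10⁻⁶ mm/N.
P = 1.28 / 4.644×10⁻⁶ = 275600 N = 275.6 kN, tensile.
For the titanium alloy segment, free thermal change = 9.4×10⁻⁶×166×625 = 0.9752 mm and elastic change from P = 275600×625/(1450×117×10³) = 1.015 mm; these oppose, so the net change is 0.0402 mm (segment lengthens).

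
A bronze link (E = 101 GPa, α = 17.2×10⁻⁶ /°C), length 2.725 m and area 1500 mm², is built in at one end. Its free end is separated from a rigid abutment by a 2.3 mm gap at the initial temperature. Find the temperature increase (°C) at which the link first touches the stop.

ΔT ≈ 49.1 °C

Contact occurs when the free expansion equals the gap: αΔT L = 2.3 mm.
ΔT = 2.3 / (17.2×10⁻⁶ × 2725) = 49.07 °C.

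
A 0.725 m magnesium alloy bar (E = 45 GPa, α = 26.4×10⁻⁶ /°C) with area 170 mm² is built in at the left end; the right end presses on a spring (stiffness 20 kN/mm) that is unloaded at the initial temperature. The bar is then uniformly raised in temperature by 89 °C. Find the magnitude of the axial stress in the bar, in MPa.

σ ≈ 69.2 MPa (compressive)

Free thermal expansion: δ_free = αΔT L = 26.4×10⁻⁶ × 89 × 725 = 1.703 mm.
With a force P in the spring, the elastic change of the bar is PL/(AE) and that of the spring is P/k; compatibility requires their sum to equal δ_free.
P [ L/(AE) + 1/k ] = δ_free → P [ 725/(170×45×10³) + 1/(20×10³) ] = 1.703.
P = 1.703 / 0.0001448 = 11770 N.
σ = P/A = 11770/170 = 69.22 MPa.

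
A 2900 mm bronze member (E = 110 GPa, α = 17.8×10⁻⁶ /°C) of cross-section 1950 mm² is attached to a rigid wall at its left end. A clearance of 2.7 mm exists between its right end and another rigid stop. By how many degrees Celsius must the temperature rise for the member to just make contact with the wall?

The gap closes when αΔT L = 2.7 mm, since the member is still unstressed at that instant.
ΔT = 2.7 / (17.8×10⁻⁶ × 2900) = 52.31 °C.

ΔT ≈ 52.3 °C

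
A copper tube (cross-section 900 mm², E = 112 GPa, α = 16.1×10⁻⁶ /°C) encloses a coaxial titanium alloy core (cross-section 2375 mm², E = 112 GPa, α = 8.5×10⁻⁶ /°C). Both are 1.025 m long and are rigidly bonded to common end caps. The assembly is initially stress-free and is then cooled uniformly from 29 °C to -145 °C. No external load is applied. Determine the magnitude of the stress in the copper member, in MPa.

σ ≈ 107 MPa (tensile)

Equilibrium of a rigid end plate with no external load gives equal and opposite internal forces ±P in the two members. Since α_{copper} > α_{titanium alloy}, cooling drives the copper into tension and the titanium alloy into compression.
Equating the net (thermal + elastic) strains gives |α₁ − α₂|·ΔT = P·[1/(A₁E₁) + 1/(A₂E₂)].
|α₁ − α₂|·ΔT = 7.6×10⁻⁶ × 174 = 0.001322.
1/(A₁E₁) + 1/(A₂E₂) = 1/(900×112×10³) + 1/(2375×112×10³) = 1.368×10⁻⁸ N⁻¹.
So P = 0.001322 / 1.368×10⁻⁸ = 96.67 kN.
σ_{copper} = P/A₁ = 96670/900 = 107.4 MPa, tensile.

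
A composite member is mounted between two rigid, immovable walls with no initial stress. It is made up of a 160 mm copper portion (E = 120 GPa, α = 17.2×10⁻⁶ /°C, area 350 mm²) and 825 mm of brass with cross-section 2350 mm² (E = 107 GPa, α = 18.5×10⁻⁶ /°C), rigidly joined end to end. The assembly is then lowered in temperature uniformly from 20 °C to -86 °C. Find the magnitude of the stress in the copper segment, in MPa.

Free thermal contraction of the whole bar: Σ αᵢΔT Lᵢ = 17.2×10⁻⁶×106×160 + 18.5×10⁻⁶×106×825 = 1.91 mm.
The walls prevent any net length change, so an axial force P (same in every segment) develops. Compatibility: P · Σ Lᵢ/(AᵢEᵢ) = δ_free.
Σ Lᵢ/(AᵢEᵢ) = 160/(350×120×10³) + 825/(2350×107×10³) = 7.09×10⁻⁶ mm/N.
Hence P = δ_free / Σ(L/AE) = 1.91/7.09×10⁻⁶ = 269.3 kN (tensile).
σ_{copper} = P / A = 269300 / 350 = 769.5 MPa.

σ ≈ 769 MPa (tensile)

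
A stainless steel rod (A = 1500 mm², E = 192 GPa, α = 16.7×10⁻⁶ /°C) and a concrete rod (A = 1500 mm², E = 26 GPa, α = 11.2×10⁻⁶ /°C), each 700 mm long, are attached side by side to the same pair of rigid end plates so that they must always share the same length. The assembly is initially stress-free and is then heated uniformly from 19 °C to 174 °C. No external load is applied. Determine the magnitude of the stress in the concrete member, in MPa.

Equilibrium of a rigid end plate with no external load gives equal and opposite internal forces ±P in the two members. Since α_{stainless steel} > α_{concrete}, heating drives the stainless steel into compression and the concrete into tension.
Equating the net (thermal + elastic) strains gives |α₁ − α₂|·ΔT = P·[1/(A₁E₁) + 1/(A₂E₂)].
|α₁ − α₂|·ΔT = 5.5×10⁻⁶ × 155 = 0.0008525.
1/(A₁E₁) + 1/(A₂E₂) = 1/(1500×192×10³) + 1/(1500×26×10³) = 2.911×10⁻⁸ N⁻¹.
P = 0.0008525 / 2.911×10⁻⁸ = 29280 N = 29.28 kN.
σ_{concrete} = P/A₂ = 29280/1500 = 19.52 MPa, tensile.

σ ≈ 19.5 MPa (tensile)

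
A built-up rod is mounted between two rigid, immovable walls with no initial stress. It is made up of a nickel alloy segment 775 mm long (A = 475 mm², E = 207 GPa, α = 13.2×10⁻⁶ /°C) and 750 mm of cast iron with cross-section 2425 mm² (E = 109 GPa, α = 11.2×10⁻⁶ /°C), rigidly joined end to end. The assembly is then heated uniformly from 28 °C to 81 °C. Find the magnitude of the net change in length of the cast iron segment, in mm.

With the walls removed the bar would change length by δ_free = Σ αᵢΔT Lᵢ = 13.2×10⁻⁶×53×775 + 11.2×10⁻⁶×53×750 = 0.9874 mm.
Since the ends are fixed, an axial force P builds up, equal in every segment, with P · Σ Lᵢ/(AᵢEᵢ) = δ_free.
Σ Lᵢ/(AᵢEᵢ) = 775/(475×207×10³) + 750/(2425×109×10³) = 1.072×10⁻⁵ mm/N.
Hence P = δ_free / Σ(L/AE) = 0.9874/1.072×10⁻⁵ = 92.11 kN (compressive).
For the cast iron segment, free thermal change = 11.2×10⁻⁶×53×750 = 0.4452 mm and elastic change from P = 92110×750/(2425×109×10³) = 0.2614 mm; these oppose, so the net change is 0.184 mm (segment lengthens).

|ΔL| ≈ 0.184 mm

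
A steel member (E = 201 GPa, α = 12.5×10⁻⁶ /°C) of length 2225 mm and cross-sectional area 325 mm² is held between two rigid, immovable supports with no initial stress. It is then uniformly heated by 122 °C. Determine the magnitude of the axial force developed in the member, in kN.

P ≈ 99.6 kN (compressive)

With zero net strain, σ = E·αΔT = 201 GPa × 12.5×10⁻⁶ × 122 = 306.5 MPa.
P = AEαΔT = 325 × 201×10³ × 12.5×10⁻⁶ × 122 = 99.62 kN (compressive).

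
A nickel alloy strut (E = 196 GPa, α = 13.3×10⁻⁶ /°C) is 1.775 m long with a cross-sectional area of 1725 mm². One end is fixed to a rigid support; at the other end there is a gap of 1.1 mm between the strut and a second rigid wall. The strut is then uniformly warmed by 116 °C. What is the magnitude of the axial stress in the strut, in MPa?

If the wall were absent the strut would grow by αΔT L = 13.3×10⁻⁶ × 116 × 1775 = 2.738 mm.
After closing the 1.1 mm clearance, 2.738 − 1.1 = 1.638 mm of expansion remains to be suppressed by the wall.
Compatibility: PL/(AE) = 1.638 mm, so σ = P/A = E × (1.638/1775) = 180.9 MPa.

σ ≈ 181 MPa (compressive)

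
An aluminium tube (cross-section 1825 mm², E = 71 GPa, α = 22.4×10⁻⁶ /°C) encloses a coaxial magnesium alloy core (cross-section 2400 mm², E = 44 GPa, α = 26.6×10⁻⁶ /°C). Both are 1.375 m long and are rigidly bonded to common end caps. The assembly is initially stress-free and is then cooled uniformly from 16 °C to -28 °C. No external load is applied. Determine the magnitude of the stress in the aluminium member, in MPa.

The magnesium alloy has the larger α, so on cooling it would change length more than the aluminium if both were free. The rigid plates force a common final length, so the magnesium alloy is put into tension and the aluminium into compression, with equal and opposite forces P (no external load).
Compatibility of the two members (thermal + elastic change equal): (α₁ − α₂)ΔT = P·[1/(A₁E₁) + 1/(A₂E₂)].
|α₁ − α₂|·ΔT = 4.2×10⁻⁶ × 44 = 0.0001848.
1/(A₁E₁) + 1/(A₂E₂) = 1/(1825×71×10³) + 1/(2400×44×10³) = 1.719×10⁻⁸ N⁻¹.
So P = 0.0001848 / 1.719×10⁻⁸ = 10.75 kN.
σ_{aluminium} = P/A₁ = 10750/1825 = 5.892 MPa, compressive.

σ ≈ 5.89 MPa (compressive)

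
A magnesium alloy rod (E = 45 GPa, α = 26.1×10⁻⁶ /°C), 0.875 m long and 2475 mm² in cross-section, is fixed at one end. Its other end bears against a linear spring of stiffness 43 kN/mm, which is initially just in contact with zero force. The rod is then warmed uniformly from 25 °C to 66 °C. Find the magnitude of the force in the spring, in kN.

P ≈ 30.1 kN

The unrestrained thermal change is αΔT L = 26.1×10⁻⁶ × 41 × 875 = 0.9363 mm.
With a force P in the spring, the elastic change of the rod is PL/(AE) and that of the spring is P/k; compatibility requires their sum to equal δ_free.
P [ L/(AE) + 1/k ] = δ_free → P [ 875/(2475×45×10³) + 1/(43×10³) ] = 0.9363.
P = 0.9363 / 3.111×10⁻⁵ = 30100 N.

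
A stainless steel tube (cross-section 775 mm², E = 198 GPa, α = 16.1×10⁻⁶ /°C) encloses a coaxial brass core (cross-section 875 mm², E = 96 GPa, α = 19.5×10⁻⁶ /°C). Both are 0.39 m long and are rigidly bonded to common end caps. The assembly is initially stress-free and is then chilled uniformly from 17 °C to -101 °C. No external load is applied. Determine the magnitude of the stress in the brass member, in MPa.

σ ≈ 24.9 MPa (tensile)

The brass has the larger α, so on cooling it would change length more than the stainless steel if both were free. The rigid plates force a common final length, so the brass is put into tension and the stainless steel into compression, with equal and opposite forces P (no external load).
Setting the final lengths equal and cancelling L: (α₁ − α₂)ΔT = P/(A₁E₁) + P/(A₂E₂).
|α₁ − α₂|·ΔT = 3.4×10⁻⁶ × 118 = 0.0004012.
1/(A₁E₁) + 1/(A₂E₂) = 1/(775×198×10³) + 1/(875×96×10³) = 1.842×10⁻⁸ N⁻¹.
P = 0.0004012 / 1.842×10⁻⁸ = 21780 N = 21.78 kN.
σ_{brass} = P/A₂ = 21780/875 = 24.89 MPa, tensile.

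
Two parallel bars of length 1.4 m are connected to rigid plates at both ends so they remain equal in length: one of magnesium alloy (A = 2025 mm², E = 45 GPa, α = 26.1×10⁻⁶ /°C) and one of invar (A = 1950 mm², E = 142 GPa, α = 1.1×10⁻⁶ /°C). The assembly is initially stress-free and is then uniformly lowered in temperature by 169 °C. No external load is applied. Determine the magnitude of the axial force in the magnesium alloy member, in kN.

The magnesium alloy has the larger α, so on cooling it would change length more than the invar if both were free. The rigid plates force a common final length, so the magnesium alloy is put into tension and the invar into compression, with equal and opposite forces P (no external load).
Setting the final lengths equal and cancelling L: (α₁ − α₂)ΔT = P/(A₁E₁) + P/(A₂E₂).
|α₁ − α₂|·ΔT = 25×10⁻⁶ × 169 = 0.004225.
1/(A₁E₁) + 1/(A₂E₂) = 1/(2025×45×10³) + 1/(1950×142×10³) = 1.459×10⁻⁸ N⁻¹.
So P = 0.004225 / 1.459×10⁻⁸ = 289.7 kN.

P ≈ 290 kN (tensile in the magnesium alloy)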